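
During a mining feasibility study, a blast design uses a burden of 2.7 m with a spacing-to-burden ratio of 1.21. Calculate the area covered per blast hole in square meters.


8.8209 m^2

First, find the spacing:
Spacing = burden * ratio = 2.7 * 1.21
= 3.267 m
Then, calculate the area:
Area = burden * spacing = 2.7 * 3.267
= 8.8209 m^2


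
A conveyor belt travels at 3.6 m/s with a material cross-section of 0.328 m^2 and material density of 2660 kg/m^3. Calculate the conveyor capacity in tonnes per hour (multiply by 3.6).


11307.3408 t/h

Volumetric flow = speed * area
= 3.6 * 0.328 = 1.1808 m^3/s
Mass flow = volumetric * density
= 1.1808 * 2660 = 3140.928 kg/s
Convert to t/h: multiply by 3.6
Capacity = 3140.928 * 3.6
= 11307.3408 t/h


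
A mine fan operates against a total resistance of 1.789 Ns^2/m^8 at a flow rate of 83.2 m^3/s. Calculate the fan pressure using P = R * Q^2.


12383.8874 Pa

Compute Q^2:
Q^2 = 83.2^2 = 6922.24
Compute pressure:
P = R * Q^2 = 1.789 * 6922.24
= 12383.8874 Pa


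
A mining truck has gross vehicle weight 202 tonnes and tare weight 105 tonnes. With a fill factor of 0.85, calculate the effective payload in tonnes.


Maximum payload = gross - tare
= 202 - 105 = 97 tonnes
Effective payload = max payload * fill factor
= 97 * 0.85
= 82.45 tonnes

82.45 tonnes


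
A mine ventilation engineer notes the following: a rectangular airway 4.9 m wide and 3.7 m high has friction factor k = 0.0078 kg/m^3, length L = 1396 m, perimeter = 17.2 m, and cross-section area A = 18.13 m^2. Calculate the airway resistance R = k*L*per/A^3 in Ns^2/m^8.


0.0314 Ns^2/m^8

Compute the numerator:
k * L * per = 0.0078 * 1396 * 17.2
= 187.28736
Compute the denominator:
A^3 = 18.13^3 = 5959.274797
Resistance:
R = 187.28736 / 5959.274797
= 0.0314 Ns^2/m^8


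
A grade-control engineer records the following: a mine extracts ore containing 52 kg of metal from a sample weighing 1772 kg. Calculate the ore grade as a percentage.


2.9345%

Ore grade = (metal mass / ore mass) * 100
= (52 / 1772) * 100
= 0.02934537246 * 100
= 2.9345%


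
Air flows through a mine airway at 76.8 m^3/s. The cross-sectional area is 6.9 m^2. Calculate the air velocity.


11.1304 m/s

Velocity = flow rate / cross-sectional area
= 76.8 / 6.9
= 11.1304 m/s


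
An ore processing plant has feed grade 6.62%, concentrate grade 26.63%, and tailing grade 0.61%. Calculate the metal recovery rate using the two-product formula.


92.9138%

Using the two-product formula:
R = 100 * c * (f - t) / (f * (c - t))
Numerator = 100 * 26.63 * (6.62 - 0.61)
= 100 * 26.63 * 6.01
= 16004.63
Denominator = 6.62 * (26.63 - 0.61)
= 6.62 * 26.02
= 172.2524
R = 16004.63 / 172.2524
= 92.9138%


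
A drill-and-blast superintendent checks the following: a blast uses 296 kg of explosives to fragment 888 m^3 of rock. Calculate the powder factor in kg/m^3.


0.3333 kg/m^3

Powder factor = explosive mass / rock volume
= 296 / 888
= 0.3333 kg/m^3


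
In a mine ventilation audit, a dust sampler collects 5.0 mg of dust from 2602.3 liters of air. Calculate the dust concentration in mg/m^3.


Convert liters to m^3: 1 m^3 = 1000 L
Concentration = mass / volume * 1000
= 5.0 / 2602.3 * 1000
= 0.001921377243 * 1000
= 1.9214 mg/m^3

1.9214 mg/m^3


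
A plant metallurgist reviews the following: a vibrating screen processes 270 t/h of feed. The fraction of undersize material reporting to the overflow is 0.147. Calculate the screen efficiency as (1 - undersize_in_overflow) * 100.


Screen efficiency = (1 - fraction of undersize in overflow) * 100
= (1 - 0.147) * 100
= 0.853 * 100
= 85.3%

85.3%


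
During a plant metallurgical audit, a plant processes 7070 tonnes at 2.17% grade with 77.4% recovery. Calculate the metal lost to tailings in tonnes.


34.6727 tonnes

Total metal in feed:
= 7070 * 2.17 / 100 = 153.419 tonnes
Metal recovered:
= 153.419 * 77.4 / 100 = 118.746306 tonnes
Metal lost to tailings:
= 153.419 - 118.746306
= 34.6727 tonnes


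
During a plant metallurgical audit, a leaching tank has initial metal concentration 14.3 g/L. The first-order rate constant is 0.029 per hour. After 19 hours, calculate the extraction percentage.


Compute the exponent:
-k * t = -0.029 * 19 = -0.551
Remaining concentration:
C = 14.3 * exp(-0.551)
= 14.3 * 0.5763731489
= 8.24213603 g/L
Extracted = 14.3 - 8.24213603 = 6.05786397 g/L
Extraction % = 6.05786397 / 14.3 * 100
= 42.3627%

42.3627%


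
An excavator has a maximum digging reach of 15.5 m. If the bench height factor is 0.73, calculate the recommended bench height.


11.315 m

Bench height = reach * factor
= 15.5 * 0.73
= 11.315 m


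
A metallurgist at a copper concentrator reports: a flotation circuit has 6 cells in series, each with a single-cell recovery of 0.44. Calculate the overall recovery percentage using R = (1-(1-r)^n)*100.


96.9159%

Complement of single-cell recovery:
1 - r = 1 - 0.44 = 0.56
Raise to power n:
(1 - r)^6 = 0.56^6 = 0.03084097946
Overall recovery:
R = (1 - 0.03084097946) * 100
= 96.9159%


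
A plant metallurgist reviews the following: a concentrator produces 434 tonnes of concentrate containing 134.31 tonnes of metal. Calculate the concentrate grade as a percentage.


30.947%

Grade = (metal in concentrate / concentrate mass) * 100
= (134.31 / 434) * 100
= 0.3094700461 * 100
= 30.947%


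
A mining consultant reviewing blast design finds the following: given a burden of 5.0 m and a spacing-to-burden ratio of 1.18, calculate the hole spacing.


Spacing = burden * ratio
= 5.0 * 1.18
= 5.9 m

5.9 m


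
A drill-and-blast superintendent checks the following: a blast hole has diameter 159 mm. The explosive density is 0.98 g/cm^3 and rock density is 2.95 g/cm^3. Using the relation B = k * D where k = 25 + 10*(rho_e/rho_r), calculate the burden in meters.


4.5032 m

First, compute k:
rho_e / rho_r = 0.98 / 2.95 = 0.3322033898
k = 25 + 10 * 0.3322033898 = 28.3220339
Then, compute burden:
B = k * D / 1000 = 28.3220339 * 159 / 1000
= 4503.20339 / 1000
= 4.5032 m


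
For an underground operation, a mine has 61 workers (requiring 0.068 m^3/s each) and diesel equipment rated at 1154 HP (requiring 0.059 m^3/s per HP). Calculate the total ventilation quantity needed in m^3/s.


Airflow for workers:
Q_people = 61 * 0.068 = 4.148 m^3/s
Airflow for diesel equipment:
Q_diesel = 1154 * 0.059 = 68.086 m^3/s
Total ventilation:
Q_total = 4.148 + 68.086
= 72.234 m^3/s

72.234 m^3/s


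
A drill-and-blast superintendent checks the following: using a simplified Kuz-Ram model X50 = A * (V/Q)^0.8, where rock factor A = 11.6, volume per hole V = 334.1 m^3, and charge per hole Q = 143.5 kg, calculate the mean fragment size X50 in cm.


22.8075 cm

Compute V/Q:
V/Q = 334.1 / 143.5 = 2.328222997
Raise to the power 0.8:
(V/Q)^0.8 = 2.328222997^0.8 = 1.966163636
Multiply by A:
X50 = 11.6 * 1.966163636
= 22.8075 cm


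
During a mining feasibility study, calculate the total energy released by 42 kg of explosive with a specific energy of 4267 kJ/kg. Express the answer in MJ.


Energy = mass * specific_energy / 1000
= 42 * 4267 / 1000
= 179214 / 1000
= 179.214 MJ

179.214 MJ


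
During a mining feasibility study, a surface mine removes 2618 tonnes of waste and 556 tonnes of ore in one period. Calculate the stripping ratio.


Stripping ratio = waste tonnage / ore tonnage
= 2618 / 556
= 4.7086

4.7086


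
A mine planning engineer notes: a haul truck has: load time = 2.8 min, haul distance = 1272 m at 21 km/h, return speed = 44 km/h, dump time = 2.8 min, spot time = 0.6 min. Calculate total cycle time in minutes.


Convert haul speed to m/min: 21 * 1000/60 = 350 m/min
Haul time = 1272 / 350 = 3.634285714 min
Convert return speed to m/min: 44 * 1000/60 = 733.3333333 m/min
Return time = 1272 / 733.3333333 = 1.734545455 min
Total cycle time:
= 2.8 + 3.634285714 + 2.8 + 1.734545455 + 0.6
= 11.5688 min

11.5688 min


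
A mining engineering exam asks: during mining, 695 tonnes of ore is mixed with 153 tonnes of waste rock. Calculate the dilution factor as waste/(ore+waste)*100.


Total material = ore + waste
= 695 + 153 = 848 tonnes
Dilution = waste / total * 100
= 153 / 848 * 100
= 0.1804245283 * 100
= 18.0425%

18.0425%


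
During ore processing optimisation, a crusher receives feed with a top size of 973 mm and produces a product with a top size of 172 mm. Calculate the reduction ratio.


5.657

Reduction ratio = feed size / product size
= 973 / 172
= 5.657


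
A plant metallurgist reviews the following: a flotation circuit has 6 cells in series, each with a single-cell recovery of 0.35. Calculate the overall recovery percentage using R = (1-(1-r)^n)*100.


Complement of single-cell recovery:
1 - r = 1 - 0.35 = 0.65
Raise to power n:
(1 - r)^6 = 0.65^6 = 0.07541889063
Overall recovery:
R = (1 - 0.07541889063) * 100
= 92.4581%

92.4581%


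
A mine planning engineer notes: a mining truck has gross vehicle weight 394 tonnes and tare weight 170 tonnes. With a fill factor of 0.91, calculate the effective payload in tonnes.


Maximum payload = gross - tare
= 394 - 170 = 224 tonnes
Effective payload = max payload * fill factor
= 224 * 0.91
= 203.84 tonnes

203.84 tonnes


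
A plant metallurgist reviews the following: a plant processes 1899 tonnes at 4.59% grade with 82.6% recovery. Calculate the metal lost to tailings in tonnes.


15.1666 tonnes

Total metal in feed:
= 1899 * 4.59 / 100 = 87.1641 tonnes
Metal recovered:
= 87.1641 * 82.6 / 100 = 71.9975466 tonnes
Metal lost to tailings:
= 87.1641 - 71.9975466
= 15.1666 tonnes


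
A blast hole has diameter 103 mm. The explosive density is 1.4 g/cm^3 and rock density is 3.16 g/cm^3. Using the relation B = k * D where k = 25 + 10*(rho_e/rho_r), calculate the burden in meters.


First, compute k:
rho_e / rho_r = 1.4 / 3.16 = 0.4430379747
k = 25 + 10 * 0.4430379747 = 29.43037975
Then, compute burden:
B = k * D / 1000 = 29.43037975 * 103 / 1000
= 3031.329114 / 1000
= 3.0313 m

3.0313 m


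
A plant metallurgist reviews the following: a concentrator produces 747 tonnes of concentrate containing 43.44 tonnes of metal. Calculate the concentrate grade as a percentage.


Grade = (metal in concentrate / concentrate mass) * 100
= (43.44 / 747) * 100
= 0.05815261044 * 100
= 5.8153%

5.8153%


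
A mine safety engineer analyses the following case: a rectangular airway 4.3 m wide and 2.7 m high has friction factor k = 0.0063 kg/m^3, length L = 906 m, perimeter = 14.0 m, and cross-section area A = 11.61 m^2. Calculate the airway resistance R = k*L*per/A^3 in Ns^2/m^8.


0.0511 Ns^2/m^8

Compute the numerator:
k * L * per = 0.0063 * 906 * 14.0
= 79.9092
Compute the denominator:
A^3 = 11.61^3 = 1564.936281
Resistance:
R = 79.9092 / 1564.936281
= 0.0511 Ns^2/m^8


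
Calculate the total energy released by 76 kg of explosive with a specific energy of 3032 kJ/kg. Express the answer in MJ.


Energy = mass * specific_energy / 1000
= 76 * 3032 / 1000
= 230432 / 1000
= 230.432 MJ

230.432 MJ


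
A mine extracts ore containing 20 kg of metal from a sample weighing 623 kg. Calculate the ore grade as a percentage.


3.2103%

Ore grade = (metal mass / ore mass) * 100
= (20 / 623) * 100
= 0.03210272873 * 100
= 3.2103%


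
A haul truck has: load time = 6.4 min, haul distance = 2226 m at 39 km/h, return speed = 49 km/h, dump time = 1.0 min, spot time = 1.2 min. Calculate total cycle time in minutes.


Convert haul speed to m/min: 39 * 1000/60 = 650 m/min
Haul time = 2226 / 650 = 3.424615385 min
Convert return speed to m/min: 49 * 1000/60 = 816.6666667 m/min
Return time = 2226 / 816.6666667 = 2.725714286 min
Total cycle time:
= 6.4 + 3.424615385 + 1.0 + 2.725714286 + 1.2
= 14.7503 min

14.7503 min


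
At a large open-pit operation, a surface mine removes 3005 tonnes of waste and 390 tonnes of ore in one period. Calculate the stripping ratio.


Stripping ratio = waste tonnage / ore tonnage
= 3005 / 390
= 7.7051

7.7051


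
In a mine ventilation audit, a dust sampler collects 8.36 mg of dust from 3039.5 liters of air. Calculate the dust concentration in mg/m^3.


Convert liters to m^3: 1 m^3 = 1000 L
Concentration = mass / volume * 1000
= 8.36 / 3039.5 * 1000
= 0.002750452377 * 1000
= 2.7505 mg/m^3

2.7505 mg/m^3


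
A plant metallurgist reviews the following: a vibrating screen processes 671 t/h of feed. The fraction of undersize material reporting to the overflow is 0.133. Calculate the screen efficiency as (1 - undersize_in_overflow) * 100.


86.7%

Screen efficiency = (1 - fraction of undersize in overflow) * 100
= (1 - 0.133) * 100
= 0.867 * 100
= 86.7%


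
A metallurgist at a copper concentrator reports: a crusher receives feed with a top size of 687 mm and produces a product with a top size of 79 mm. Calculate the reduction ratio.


8.6962

Reduction ratio = feed size / product size
= 687 / 79
= 8.6962


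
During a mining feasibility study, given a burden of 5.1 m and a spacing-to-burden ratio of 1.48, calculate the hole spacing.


7.548 m

Spacing = burden * ratio
= 5.1 * 1.48
= 7.548 m


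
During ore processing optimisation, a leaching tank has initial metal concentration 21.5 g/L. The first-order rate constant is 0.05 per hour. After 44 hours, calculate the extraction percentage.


88.9197%

Compute the exponent:
-k * t = -0.05 * 44 = -2.2
Remaining concentration:
C = 21.5 * exp(-2.2)
= 21.5 * 0.1108031584
= 2.382267905 g/L
Extracted = 21.5 - 2.382267905 = 19.1177321 g/L
Extraction % = 19.1177321 / 21.5 * 100
= 88.9197%


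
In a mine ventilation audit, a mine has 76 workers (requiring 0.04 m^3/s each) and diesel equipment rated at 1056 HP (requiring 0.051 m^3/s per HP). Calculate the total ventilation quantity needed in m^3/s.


56.896 m^3/s

Airflow for workers:
Q_people = 76 * 0.04 = 3.04 m^3/s
Airflow for diesel equipment:
Q_diesel = 1056 * 0.051 = 53.856 m^3/s
Total ventilation:
Q_total = 3.04 + 53.856
= 56.896 m^3/s


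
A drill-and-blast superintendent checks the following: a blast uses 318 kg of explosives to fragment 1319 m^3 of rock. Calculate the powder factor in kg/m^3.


0.2411 kg/m^3

Powder factor = explosive mass / rock volume
= 318 / 1319
= 0.2411 kg/m^3


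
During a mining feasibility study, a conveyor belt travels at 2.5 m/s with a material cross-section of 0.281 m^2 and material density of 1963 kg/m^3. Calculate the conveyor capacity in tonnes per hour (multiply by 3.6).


4964.427 t/h

Volumetric flow = speed * area
= 2.5 * 0.281 = 0.7025 m^3/s
Mass flow = volumetric * density
= 0.7025 * 1963 = 1379.0075 kg/s
Convert to t/h: multiply by 3.6
Capacity = 1379.0075 * 3.6
= 4964.427 t/h


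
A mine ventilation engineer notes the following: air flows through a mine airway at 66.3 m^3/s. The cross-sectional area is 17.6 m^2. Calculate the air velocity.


Velocity = flow rate / cross-sectional area
= 66.3 / 17.6
= 3.767 m/s

3.767 m/s


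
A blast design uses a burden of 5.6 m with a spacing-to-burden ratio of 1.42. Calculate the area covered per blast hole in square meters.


44.5312 m^2

First, find the spacing:
Spacing = burden * ratio = 5.6 * 1.42
= 7.952 m
Then, calculate the area:
Area = burden * spacing = 5.6 * 7.952
= 44.5312 m^2


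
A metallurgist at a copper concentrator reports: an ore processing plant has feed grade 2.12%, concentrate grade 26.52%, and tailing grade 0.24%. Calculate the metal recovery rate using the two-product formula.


89.4891%

Using the two-product formula:
R = 100 * c * (f - t) / (f * (c - t))
Numerator = 100 * 26.52 * (2.12 - 0.24)
= 100 * 26.52 * 1.88
= 4985.76
Denominator = 2.12 * (26.52 - 0.24)
= 2.12 * 26.28
= 55.7136
R = 4985.76 / 55.7136
= 89.4891%


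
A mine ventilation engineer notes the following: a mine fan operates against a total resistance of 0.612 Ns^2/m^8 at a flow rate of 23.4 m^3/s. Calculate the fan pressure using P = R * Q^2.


Compute Q^2:
Q^2 = 23.4^2 = 547.56
Compute pressure:
P = R * Q^2 = 0.612 * 547.56
= 335.1067 Pa

335.1067 Pa


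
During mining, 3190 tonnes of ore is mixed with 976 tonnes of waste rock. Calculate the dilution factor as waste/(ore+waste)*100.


23.4277%

Total material = ore + waste
= 3190 + 976 = 4166 tonnes
Dilution = waste / total * 100
= 976 / 4166 * 100
= 0.2342774844 * 100
= 23.4277%


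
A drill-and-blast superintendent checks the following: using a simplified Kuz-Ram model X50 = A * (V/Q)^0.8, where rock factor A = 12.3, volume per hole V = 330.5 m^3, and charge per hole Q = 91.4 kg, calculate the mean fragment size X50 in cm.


34.3942 cm

Compute V/Q:
V/Q = 330.5 / 91.4 = 3.615973742
Raise to the power 0.8:
(V/Q)^0.8 = 3.615973742^0.8 = 2.796277154
Multiply by A:
X50 = 12.3 * 2.796277154
= 34.3942 cm


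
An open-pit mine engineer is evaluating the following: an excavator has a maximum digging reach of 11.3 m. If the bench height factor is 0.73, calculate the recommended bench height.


Bench height = reach * factor
= 11.3 * 0.73
= 8.249 m

8.249 m


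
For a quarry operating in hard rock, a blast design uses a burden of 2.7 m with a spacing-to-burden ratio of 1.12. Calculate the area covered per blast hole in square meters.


8.1648 m^2

First, find the spacing:
Spacing = burden * ratio = 2.7 * 1.12
= 3.024 m
Then, calculate the area:
Area = burden * spacing = 2.7 * 3.024
= 8.1648 m^2


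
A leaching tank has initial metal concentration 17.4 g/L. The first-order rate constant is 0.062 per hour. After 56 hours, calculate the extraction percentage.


Compute the exponent:
-k * t = -0.062 * 56 = -3.472
Remaining concentration:
C = 17.4 * exp(-3.472)
= 17.4 * 0.03105485879
= 0.540354543 g/L
Extracted = 17.4 - 0.540354543 = 16.85964546 g/L
Extraction % = 16.85964546 / 17.4 * 100
= 96.8945%

96.8945%


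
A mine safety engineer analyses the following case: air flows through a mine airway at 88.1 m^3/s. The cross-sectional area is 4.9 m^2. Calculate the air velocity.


Velocity = flow rate / cross-sectional area
= 88.1 / 4.9
= 17.9796 m/s

17.9796 m/s


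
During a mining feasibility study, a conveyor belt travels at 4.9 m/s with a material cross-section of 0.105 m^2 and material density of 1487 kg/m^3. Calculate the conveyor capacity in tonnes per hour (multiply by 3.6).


Volumetric flow = speed * area
= 4.9 * 0.105 = 0.5145 m^3/s
Mass flow = volumetric * density
= 0.5145 * 1487 = 765.0615 kg/s
Convert to t/h: multiply by 3.6
Capacity = 765.0615 * 3.6
= 2754.2214 t/h

2754.2214 t/h


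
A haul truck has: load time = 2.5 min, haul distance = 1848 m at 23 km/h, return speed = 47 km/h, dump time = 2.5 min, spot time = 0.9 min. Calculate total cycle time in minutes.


13.08 min

Convert haul speed to m/min: 23 * 1000/60 = 383.3333333 m/min
Haul time = 1848 / 383.3333333 = 4.820869565 min
Convert return speed to m/min: 47 * 1000/60 = 783.3333333 m/min
Return time = 1848 / 783.3333333 = 2.359148936 min
Total cycle time:
= 2.5 + 4.820869565 + 2.5 + 2.359148936 + 0.9
= 13.08 min


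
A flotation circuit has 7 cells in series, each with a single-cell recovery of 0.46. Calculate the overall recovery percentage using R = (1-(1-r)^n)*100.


Complement of single-cell recovery:
1 - r = 1 - 0.46 = 0.54
Raise to power n:
(1 - r)^7 = 0.54^7 = 0.0133892521
Overall recovery:
R = (1 - 0.0133892521) * 100
= 98.6611%

98.6611%


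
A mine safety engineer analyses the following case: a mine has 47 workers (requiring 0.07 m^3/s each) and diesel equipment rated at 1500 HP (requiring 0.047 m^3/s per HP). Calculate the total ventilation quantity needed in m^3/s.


Airflow for workers:
Q_people = 47 * 0.07 = 3.29 m^3/s
Airflow for diesel equipment:
Q_diesel = 1500 * 0.047 = 70.5 m^3/s
Total ventilation:
Q_total = 3.29 + 70.5
= 73.79 m^3/s

73.79 m^3/s


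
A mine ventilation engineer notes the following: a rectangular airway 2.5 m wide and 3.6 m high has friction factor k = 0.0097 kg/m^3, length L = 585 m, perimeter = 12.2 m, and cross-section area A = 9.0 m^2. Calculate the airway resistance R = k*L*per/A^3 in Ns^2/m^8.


0.095 Ns^2/m^8

Compute the numerator:
k * L * per = 0.0097 * 585 * 12.2
= 69.2289
Compute the denominator:
A^3 = 9.0^3 = 729
Resistance:
R = 69.2289 / 729
= 0.095 Ns^2/m^8


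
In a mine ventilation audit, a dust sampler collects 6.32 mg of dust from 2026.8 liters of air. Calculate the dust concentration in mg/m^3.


Convert liters to m^3: 1 m^3 = 1000 L
Concentration = mass / volume * 1000
= 6.32 / 2026.8 * 1000
= 0.003118215907 * 1000
= 3.1182 mg/m^3

3.1182 mg/m^3


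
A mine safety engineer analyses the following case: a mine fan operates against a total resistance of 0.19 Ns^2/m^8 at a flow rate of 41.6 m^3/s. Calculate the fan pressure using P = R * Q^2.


Compute Q^2:
Q^2 = 41.6^2 = 1730.56
Compute pressure:
P = R * Q^2 = 0.19 * 1730.56
= 328.8064 Pa

328.8064 Pa


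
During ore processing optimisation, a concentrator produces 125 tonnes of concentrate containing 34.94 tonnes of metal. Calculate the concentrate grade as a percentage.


27.952%

Grade = (metal in concentrate / concentrate mass) * 100
= (34.94 / 125) * 100
= 0.27952 * 100
= 27.952%


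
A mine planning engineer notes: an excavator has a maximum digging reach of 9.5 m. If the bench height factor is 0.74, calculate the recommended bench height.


7.03 m

Bench height = reach * factor
= 9.5 * 0.74
= 7.03 m


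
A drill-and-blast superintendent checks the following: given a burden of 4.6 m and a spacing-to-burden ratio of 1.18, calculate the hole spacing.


5.428 m

Spacing = burden * ratio
= 4.6 * 1.18
= 5.428 m


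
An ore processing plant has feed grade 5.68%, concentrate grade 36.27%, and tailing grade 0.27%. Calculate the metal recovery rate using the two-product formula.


Using the two-product formula:
R = 100 * c * (f - t) / (f * (c - t))
Numerator = 100 * 36.27 * (5.68 - 0.27)
= 100 * 36.27 * 5.41
= 19622.07
Denominator = 5.68 * (36.27 - 0.27)
= 5.68 * 36.0
= 204.48
R = 19622.07 / 204.48
= 95.9608%

95.9608%


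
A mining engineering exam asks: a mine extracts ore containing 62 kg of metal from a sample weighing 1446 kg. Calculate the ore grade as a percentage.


Ore grade = (metal mass / ore mass) * 100
= (62 / 1446) * 100
= 0.0428769018 * 100
= 4.2877%

4.2877%


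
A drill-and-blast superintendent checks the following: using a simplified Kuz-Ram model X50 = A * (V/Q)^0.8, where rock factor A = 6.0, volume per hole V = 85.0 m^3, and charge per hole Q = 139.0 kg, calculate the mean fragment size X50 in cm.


4.0483 cm

Compute V/Q:
V/Q = 85.0 / 139.0 = 0.6115107914
Raise to the power 0.8:
(V/Q)^0.8 = 0.6115107914^0.8 = 0.6747195599
Multiply by A:
X50 = 6.0 * 0.6747195599
= 4.0483 cm


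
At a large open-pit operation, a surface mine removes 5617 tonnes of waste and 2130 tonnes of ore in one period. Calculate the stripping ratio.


Stripping ratio = waste tonnage / ore tonnage
= 5617 / 2130
= 2.6371

2.6371


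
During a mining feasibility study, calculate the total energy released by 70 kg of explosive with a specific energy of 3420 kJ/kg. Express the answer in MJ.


239.4 MJ

Energy = mass * specific_energy / 1000
= 70 * 3420 / 1000
= 239400 / 1000
= 239.4 MJ


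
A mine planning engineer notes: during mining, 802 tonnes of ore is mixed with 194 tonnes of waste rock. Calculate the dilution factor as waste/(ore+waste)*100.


19.4779%

Total material = ore + waste
= 802 + 194 = 996 tonnes
Dilution = waste / total * 100
= 194 / 996 * 100
= 0.1947791165 * 100
= 19.4779%


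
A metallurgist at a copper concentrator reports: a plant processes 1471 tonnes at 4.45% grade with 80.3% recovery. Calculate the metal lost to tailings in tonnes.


12.8955 tonnes

Total metal in feed:
= 1471 * 4.45 / 100 = 65.4595 tonnes
Metal recovered:
= 65.4595 * 80.3 / 100 = 52.5639785 tonnes
Metal lost to tailings:
= 65.4595 - 52.5639785
= 12.8955 tonnes


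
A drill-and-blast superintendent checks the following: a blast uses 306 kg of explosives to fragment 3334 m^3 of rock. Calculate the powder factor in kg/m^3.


0.0918 kg/m^3

Powder factor = explosive mass / rock volume
= 306 / 3334
= 0.0918 kg/m^3


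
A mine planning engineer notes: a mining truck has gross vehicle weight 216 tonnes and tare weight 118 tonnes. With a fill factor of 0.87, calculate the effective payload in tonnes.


Maximum payload = gross - tare
= 216 - 118 = 98 tonnes
Effective payload = max payload * fill factor
= 98 * 0.87
= 85.26 tonnes

85.26 tonnes


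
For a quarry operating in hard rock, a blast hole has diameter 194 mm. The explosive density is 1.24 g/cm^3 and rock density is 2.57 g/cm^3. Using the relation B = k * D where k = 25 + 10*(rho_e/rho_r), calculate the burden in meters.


First, compute k:
rho_e / rho_r = 1.24 / 2.57 = 0.4824902724
k = 25 + 10 * 0.4824902724 = 29.82490272
Then, compute burden:
B = k * D / 1000 = 29.82490272 * 194 / 1000
= 5786.031128 / 1000
= 5.786 m

5.786 m


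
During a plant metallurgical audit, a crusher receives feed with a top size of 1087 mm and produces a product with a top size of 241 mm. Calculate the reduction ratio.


Reduction ratio = feed size / product size
= 1087 / 241
= 4.5104

4.5104


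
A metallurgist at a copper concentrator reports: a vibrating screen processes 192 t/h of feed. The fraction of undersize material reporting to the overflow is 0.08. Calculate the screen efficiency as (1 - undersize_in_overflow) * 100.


Screen efficiency = (1 - fraction of undersize in overflow) * 100
= (1 - 0.08) * 100
= 0.92 * 100
= 92.0%

92.0%


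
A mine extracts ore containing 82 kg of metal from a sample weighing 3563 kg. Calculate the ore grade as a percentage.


Ore grade = (metal mass / ore mass) * 100
= (82 / 3563) * 100
= 0.02301431378 * 100
= 2.3014%

2.3014%


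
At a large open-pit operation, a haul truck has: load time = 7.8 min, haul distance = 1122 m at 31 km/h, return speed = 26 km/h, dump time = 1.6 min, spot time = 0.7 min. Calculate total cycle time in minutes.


Convert haul speed to m/min: 31 * 1000/60 = 516.6666667 m/min
Haul time = 1122 / 516.6666667 = 2.171612903 min
Convert return speed to m/min: 26 * 1000/60 = 433.3333333 m/min
Return time = 1122 / 433.3333333 = 2.589230769 min
Total cycle time:
= 7.8 + 2.171612903 + 1.6 + 2.589230769 + 0.7
= 14.8608 min

14.8608 min


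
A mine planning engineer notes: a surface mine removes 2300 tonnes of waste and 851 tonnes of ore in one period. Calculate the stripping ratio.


Stripping ratio = waste tonnage / ore tonnage
= 2300 / 851
= 2.7027

2.7027


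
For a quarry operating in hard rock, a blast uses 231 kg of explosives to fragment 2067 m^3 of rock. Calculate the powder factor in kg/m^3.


Powder factor = explosive mass / rock volume
= 231 / 2067
= 0.1118 kg/m^3

0.1118 kg/m^3


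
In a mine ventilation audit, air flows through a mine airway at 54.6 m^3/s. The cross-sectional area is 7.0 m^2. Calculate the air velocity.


7.8 m/s

Velocity = flow rate / cross-sectional area
= 54.6 / 7.0
= 7.8 m/s


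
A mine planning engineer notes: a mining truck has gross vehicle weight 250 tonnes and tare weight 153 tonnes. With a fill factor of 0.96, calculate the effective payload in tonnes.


93.12 tonnes

Maximum payload = gross - tare
= 250 - 153 = 97 tonnes
Effective payload = max payload * fill factor
= 97 * 0.96
= 93.12 tonnes


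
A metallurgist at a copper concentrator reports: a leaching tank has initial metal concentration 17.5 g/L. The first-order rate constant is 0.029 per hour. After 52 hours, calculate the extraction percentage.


Compute the exponent:
-k * t = -0.029 * 52 = -1.508
Remaining concentration:
C = 17.5 * exp(-1.508)
= 17.5 * 0.22135224
= 3.873664201 g/L
Extracted = 17.5 - 3.873664201 = 13.6263358 g/L
Extraction % = 13.6263358 / 17.5 * 100
= 77.8648%

77.8648%


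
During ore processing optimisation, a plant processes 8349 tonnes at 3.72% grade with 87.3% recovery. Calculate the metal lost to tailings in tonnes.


39.444 tonnes

Total metal in feed:
= 8349 * 3.72 / 100 = 310.5828 tonnes
Metal recovered:
= 310.5828 * 87.3 / 100 = 271.1387844 tonnes
Metal lost to tailings:
= 310.5828 - 271.1387844
= 39.444 tonnes


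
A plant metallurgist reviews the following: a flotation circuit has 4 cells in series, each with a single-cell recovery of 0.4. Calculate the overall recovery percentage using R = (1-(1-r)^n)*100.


Complement of single-cell recovery:
1 - r = 1 - 0.4 = 0.6
Raise to power n:
(1 - r)^4 = 0.6^4 = 0.1296
Overall recovery:
R = (1 - 0.1296) * 100
= 87.04%

87.04%


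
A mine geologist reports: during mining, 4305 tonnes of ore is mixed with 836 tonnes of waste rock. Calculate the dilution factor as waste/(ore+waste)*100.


Total material = ore + waste
= 4305 + 836 = 5141 tonnes
Dilution = waste / total * 100
= 836 / 5141 * 100
= 0.1626142774 * 100
= 16.2614%

16.2614%


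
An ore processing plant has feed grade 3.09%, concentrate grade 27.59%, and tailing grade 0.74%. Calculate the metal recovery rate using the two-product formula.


78.1478%

Using the two-product formula:
R = 100 * c * (f - t) / (f * (c - t))
Numerator = 100 * 27.59 * (3.09 - 0.74)
= 100 * 27.59 * 2.35
= 6483.65
Denominator = 3.09 * (27.59 - 0.74)
= 3.09 * 26.85
= 82.9665
R = 6483.65 / 82.9665
= 78.1478%


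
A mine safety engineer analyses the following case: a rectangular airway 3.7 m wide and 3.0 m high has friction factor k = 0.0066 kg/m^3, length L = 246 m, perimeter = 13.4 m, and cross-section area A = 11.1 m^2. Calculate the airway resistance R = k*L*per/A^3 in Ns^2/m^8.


Compute the numerator:
k * L * per = 0.0066 * 246 * 13.4
= 21.75624
Compute the denominator:
A^3 = 11.1^3 = 1367.631
Resistance:
R = 21.75624 / 1367.631
= 0.0159 Ns^2/m^8

0.0159 Ns^2/m^8


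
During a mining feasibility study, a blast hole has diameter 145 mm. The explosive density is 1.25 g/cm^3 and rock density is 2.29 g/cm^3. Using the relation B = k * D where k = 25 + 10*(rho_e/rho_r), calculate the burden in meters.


4.4165 m

First, compute k:
rho_e / rho_r = 1.25 / 2.29 = 0.5458515284
k = 25 + 10 * 0.5458515284 = 30.45851528
Then, compute burden:
B = k * D / 1000 = 30.45851528 * 145 / 1000
= 4416.484716 / 1000
= 4.4165 m


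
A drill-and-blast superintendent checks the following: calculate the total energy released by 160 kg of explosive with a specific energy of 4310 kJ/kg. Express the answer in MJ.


Energy = mass * specific_energy / 1000
= 160 * 4310 / 1000
= 689600 / 1000
= 689.6 MJ

689.6 MJ


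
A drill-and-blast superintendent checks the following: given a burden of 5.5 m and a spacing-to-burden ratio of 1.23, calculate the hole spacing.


Spacing = burden * ratio
= 5.5 * 1.23
= 6.765 m

6.765 m


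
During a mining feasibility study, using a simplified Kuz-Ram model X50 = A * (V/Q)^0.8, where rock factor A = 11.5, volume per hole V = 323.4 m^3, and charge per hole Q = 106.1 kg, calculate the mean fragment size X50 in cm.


Compute V/Q:
V/Q = 323.4 / 106.1 = 3.048067861
Raise to the power 0.8:
(V/Q)^0.8 = 3.048067861^0.8 = 2.439044395
Multiply by A:
X50 = 11.5 * 2.439044395
= 28.049 cm

28.049 cm


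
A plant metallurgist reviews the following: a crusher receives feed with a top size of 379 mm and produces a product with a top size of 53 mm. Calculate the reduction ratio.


Reduction ratio = feed size / product size
= 379 / 53
= 7.1509

7.1509


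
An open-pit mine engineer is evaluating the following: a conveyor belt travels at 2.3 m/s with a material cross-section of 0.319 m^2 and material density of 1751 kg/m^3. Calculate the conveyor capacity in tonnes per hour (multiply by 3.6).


Volumetric flow = speed * area
= 2.3 * 0.319 = 0.7337 m^3/s
Mass flow = volumetric * density
= 0.7337 * 1751 = 1284.7087 kg/s
Convert to t/h: multiply by 3.6
Capacity = 1284.7087 * 3.6
= 4624.9513 t/h

4624.9513 t/h


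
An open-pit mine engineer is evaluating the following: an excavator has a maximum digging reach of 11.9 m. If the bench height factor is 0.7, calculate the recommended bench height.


8.33 m

Bench height = reach * factor
= 11.9 * 0.7
= 8.33 m


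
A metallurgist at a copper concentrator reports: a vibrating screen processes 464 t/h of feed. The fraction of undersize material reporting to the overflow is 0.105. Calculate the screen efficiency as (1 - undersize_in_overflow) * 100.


89.5%

Screen efficiency = (1 - fraction of undersize in overflow) * 100
= (1 - 0.105) * 100
= 0.895 * 100
= 89.5%


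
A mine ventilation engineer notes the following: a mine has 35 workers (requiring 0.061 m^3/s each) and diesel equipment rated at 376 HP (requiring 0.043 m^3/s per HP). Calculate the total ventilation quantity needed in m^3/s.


18.303 m^3/s

Airflow for workers:
Q_people = 35 * 0.061 = 2.135 m^3/s
Airflow for diesel equipment:
Q_diesel = 376 * 0.043 = 16.168 m^3/s
Total ventilation:
Q_total = 2.135 + 16.168
= 18.303 m^3/s


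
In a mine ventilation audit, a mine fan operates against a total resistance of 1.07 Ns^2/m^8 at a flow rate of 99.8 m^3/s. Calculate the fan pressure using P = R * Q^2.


10657.2428 Pa

Compute Q^2:
Q^2 = 99.8^2 = 9960.04
Compute pressure:
P = R * Q^2 = 1.07 * 9960.04
= 10657.2428 Pa


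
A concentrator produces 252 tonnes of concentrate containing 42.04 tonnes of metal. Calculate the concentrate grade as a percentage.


16.6825%

Grade = (metal in concentrate / concentrate mass) * 100
= (42.04 / 252) * 100
= 0.1668253968 * 100
= 16.6825%


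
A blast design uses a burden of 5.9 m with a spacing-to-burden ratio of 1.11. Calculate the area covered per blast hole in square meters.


38.6391 m^2

First, find the spacing:
Spacing = burden * ratio = 5.9 * 1.11
= 6.549 m
Then, calculate the area:
Area = burden * spacing = 5.9 * 6.549
= 38.6391 m^2


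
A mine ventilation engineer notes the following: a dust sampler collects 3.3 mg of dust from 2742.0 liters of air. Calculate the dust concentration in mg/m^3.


Convert liters to m^3: 1 m^3 = 1000 L
Concentration = mass / volume * 1000
= 3.3 / 2742.0 * 1000
= 0.001203501094 * 1000
= 1.2035 mg/m^3

1.2035 mg/m^3


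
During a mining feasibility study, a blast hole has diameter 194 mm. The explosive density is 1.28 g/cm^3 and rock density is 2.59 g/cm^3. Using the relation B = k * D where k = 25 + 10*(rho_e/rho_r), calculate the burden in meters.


5.8088 m

First, compute k:
rho_e / rho_r = 1.28 / 2.59 = 0.4942084942
k = 25 + 10 * 0.4942084942 = 29.94208494
Then, compute burden:
B = k * D / 1000 = 29.94208494 * 194 / 1000
= 5808.764479 / 1000
= 5.8088 m


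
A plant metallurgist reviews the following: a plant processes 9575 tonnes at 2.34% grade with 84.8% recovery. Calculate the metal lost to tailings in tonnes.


Total metal in feed:
= 9575 * 2.34 / 100 = 224.055 tonnes
Metal recovered:
= 224.055 * 84.8 / 100 = 189.99864 tonnes
Metal lost to tailings:
= 224.055 - 189.99864
= 34.0564 tonnes

34.0564 tonnes


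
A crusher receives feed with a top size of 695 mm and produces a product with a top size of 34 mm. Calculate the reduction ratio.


Reduction ratio = feed size / product size
= 695 / 34
= 20.4412

20.4412


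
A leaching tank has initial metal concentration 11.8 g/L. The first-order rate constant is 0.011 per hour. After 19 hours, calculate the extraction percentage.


18.8605%

Compute the exponent:
-k * t = -0.011 * 19 = -0.209
Remaining concentration:
C = 11.8 * exp(-0.209)
= 11.8 * 0.8113952356
= 9.574463781 g/L
Extracted = 11.8 - 9.574463781 = 2.225536219 g/L
Extraction % = 2.225536219 / 11.8 * 100
= 18.8605%


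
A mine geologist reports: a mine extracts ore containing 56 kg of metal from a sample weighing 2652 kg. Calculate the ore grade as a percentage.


Ore grade = (metal mass / ore mass) * 100
= (56 / 2652) * 100
= 0.02111613876 * 100
= 2.1116%

2.1116%


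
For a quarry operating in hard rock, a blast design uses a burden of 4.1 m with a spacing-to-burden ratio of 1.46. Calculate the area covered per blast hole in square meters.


24.5426 m^2

First, find the spacing:
Spacing = burden * ratio = 4.1 * 1.46
= 5.986 m
Then, calculate the area:
Area = burden * spacing = 4.1 * 5.986
= 24.5426 m^2


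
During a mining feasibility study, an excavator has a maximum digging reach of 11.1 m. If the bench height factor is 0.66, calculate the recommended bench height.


7.326 m

Bench height = reach * factor
= 11.1 * 0.66
= 7.326 m


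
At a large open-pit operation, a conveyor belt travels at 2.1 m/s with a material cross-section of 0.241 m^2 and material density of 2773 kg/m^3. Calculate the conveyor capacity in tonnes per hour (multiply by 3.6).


5052.2951 t/h

Volumetric flow = speed * area
= 2.1 * 0.241 = 0.5061 m^3/s
Mass flow = volumetric * density
= 0.5061 * 2773 = 1403.4153 kg/s
Convert to t/h: multiply by 3.6
Capacity = 1403.4153 * 3.6
= 5052.2951 t/h


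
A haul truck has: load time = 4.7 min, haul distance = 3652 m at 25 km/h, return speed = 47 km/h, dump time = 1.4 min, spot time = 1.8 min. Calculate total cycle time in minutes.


21.3269 min

Convert haul speed to m/min: 25 * 1000/60 = 416.6666667 m/min
Haul time = 3652 / 416.6666667 = 8.7648 min
Convert return speed to m/min: 47 * 1000/60 = 783.3333333 m/min
Return time = 3652 / 783.3333333 = 4.66212766 min
Total cycle time:
= 4.7 + 8.7648 + 1.4 + 4.66212766 + 1.8
= 21.3269 min


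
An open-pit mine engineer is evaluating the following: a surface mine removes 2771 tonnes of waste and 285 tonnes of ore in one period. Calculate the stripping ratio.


9.7228

Stripping ratio = waste tonnage / ore tonnage
= 2771 / 285
= 9.7228


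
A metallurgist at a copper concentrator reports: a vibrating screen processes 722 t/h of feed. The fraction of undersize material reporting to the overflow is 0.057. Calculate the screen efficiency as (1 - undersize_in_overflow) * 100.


Screen efficiency = (1 - fraction of undersize in overflow) * 100
= (1 - 0.057) * 100
= 0.943 * 100
= 94.3%

94.3%


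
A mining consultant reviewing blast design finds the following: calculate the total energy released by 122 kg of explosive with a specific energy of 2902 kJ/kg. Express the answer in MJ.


Energy = mass * specific_energy / 1000
= 122 * 2902 / 1000
= 354044 / 1000
= 354.044 MJ

354.044 MJ


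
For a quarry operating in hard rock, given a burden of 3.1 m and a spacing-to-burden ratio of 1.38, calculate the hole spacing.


Spacing = burden * ratio
= 3.1 * 1.38
= 4.278 m

4.278 m


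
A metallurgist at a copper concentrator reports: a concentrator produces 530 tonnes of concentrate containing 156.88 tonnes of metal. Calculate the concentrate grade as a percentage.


Grade = (metal in concentrate / concentrate mass) * 100
= (156.88 / 530) * 100
= 0.296 * 100
= 29.6%

29.6%


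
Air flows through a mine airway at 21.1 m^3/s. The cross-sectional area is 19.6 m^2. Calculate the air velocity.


Velocity = flow rate / cross-sectional area
= 21.1 / 19.6
= 1.0765 m/s

1.0765 m/s


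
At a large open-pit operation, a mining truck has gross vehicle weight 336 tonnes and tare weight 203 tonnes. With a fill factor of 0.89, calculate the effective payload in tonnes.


118.37 tonnes

Maximum payload = gross - tare
= 336 - 203 = 133 tonnes
Effective payload = max payload * fill factor
= 133 * 0.89
= 118.37 tonnes


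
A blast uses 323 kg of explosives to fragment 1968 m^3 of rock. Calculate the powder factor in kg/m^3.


Powder factor = explosive mass / rock volume
= 323 / 1968
= 0.1641 kg/m^3

0.1641 kg/m^3


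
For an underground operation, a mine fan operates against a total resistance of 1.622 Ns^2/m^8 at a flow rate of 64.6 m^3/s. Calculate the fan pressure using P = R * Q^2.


6768.8655 Pa

Compute Q^2:
Q^2 = 64.6^2 = 4173.16
Compute pressure:
P = R * Q^2 = 1.622 * 4173.16
= 6768.8655 Pa


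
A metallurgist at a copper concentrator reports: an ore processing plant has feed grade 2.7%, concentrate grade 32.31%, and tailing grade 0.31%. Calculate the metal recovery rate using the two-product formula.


89.376%

Using the two-product formula:
R = 100 * c * (f - t) / (f * (c - t))
Numerator = 100 * 32.31 * (2.7 - 0.31)
= 100 * 32.31 * 2.39
= 7722.09
Denominator = 2.7 * (32.31 - 0.31)
= 2.7 * 32.0
= 86.4
R = 7722.09 / 86.4
= 89.376%
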